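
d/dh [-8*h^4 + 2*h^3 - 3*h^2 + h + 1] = -32*h^3 + 6*h^2 - 6*h + 1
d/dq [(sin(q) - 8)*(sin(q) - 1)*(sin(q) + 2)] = (3*sin(q)^2 - 14*sin(q) - 10)*cos(q)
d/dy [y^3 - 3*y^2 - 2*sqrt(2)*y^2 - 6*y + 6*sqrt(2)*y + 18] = 3*y^2 - 6*y - 4*sqrt(2)*y - 6 + 6*sqrt(2)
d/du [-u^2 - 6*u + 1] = -2*u - 6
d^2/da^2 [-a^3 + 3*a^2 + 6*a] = 6 - 6*a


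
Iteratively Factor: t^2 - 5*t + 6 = (t - 3)*(t - 2)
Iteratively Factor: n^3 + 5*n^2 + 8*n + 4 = (n + 2)*(n^2 + 3*n + 2) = (n + 2)^2*(n + 1)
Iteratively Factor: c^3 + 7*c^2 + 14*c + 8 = (c + 1)*(c^2 + 6*c + 8) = (c + 1)*(c + 4)*(c + 2)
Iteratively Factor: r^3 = (r)*(r^2) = r^2*(r)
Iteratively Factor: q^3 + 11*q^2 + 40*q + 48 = (q + 3)*(q^2 + 8*q + 16) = (q + 3)*(q + 4)*(q + 4)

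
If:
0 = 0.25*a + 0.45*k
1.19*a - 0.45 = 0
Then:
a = 0.38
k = -0.21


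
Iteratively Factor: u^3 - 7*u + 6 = (u - 1)*(u^2 + u - 6) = (u - 1)*(u + 3)*(u - 2)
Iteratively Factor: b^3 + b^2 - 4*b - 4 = (b + 2)*(b^2 - b - 2) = (b + 1)*(b + 2)*(b - 2)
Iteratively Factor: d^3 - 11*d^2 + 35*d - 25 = (d - 5)*(d^2 - 6*d + 5) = (d - 5)*(d - 1)*(d - 5)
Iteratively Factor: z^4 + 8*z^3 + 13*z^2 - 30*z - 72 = (z + 3)*(z^3 + 5*z^2 - 2*z - 24) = (z - 2)*(z + 3)*(z^2 + 7*z + 12) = (z - 2)*(z + 3)*(z + 4)*(z + 3)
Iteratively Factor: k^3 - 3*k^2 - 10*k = (k - 5)*(k^2 + 2*k) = (k - 5)*(k + 2)*(k)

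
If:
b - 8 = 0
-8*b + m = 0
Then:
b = 8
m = 64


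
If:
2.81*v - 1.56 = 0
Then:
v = 0.56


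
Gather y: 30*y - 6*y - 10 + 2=24*y - 8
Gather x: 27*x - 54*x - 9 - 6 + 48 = 33 - 27*x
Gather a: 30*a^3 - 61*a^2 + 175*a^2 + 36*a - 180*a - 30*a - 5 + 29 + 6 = 30*a^3 + 114*a^2 - 174*a + 30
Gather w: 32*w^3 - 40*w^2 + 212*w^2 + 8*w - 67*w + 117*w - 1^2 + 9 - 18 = 32*w^3 + 172*w^2 + 58*w - 10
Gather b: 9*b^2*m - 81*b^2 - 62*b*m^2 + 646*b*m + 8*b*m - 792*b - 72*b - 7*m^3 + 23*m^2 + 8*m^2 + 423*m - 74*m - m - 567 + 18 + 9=b^2*(9*m - 81) + b*(-62*m^2 + 654*m - 864) - 7*m^3 + 31*m^2 + 348*m - 540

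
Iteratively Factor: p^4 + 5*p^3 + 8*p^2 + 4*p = (p + 1)*(p^3 + 4*p^2 + 4*p) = p*(p + 1)*(p^2 + 4*p + 4) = p*(p + 1)*(p + 2)*(p + 2)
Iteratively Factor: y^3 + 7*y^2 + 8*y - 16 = (y + 4)*(y^2 + 3*y - 4) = (y + 4)^2*(y - 1)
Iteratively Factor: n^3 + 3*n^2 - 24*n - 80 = (n + 4)*(n^2 - n - 20) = (n + 4)^2*(n - 5)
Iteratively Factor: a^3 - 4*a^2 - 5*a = (a)*(a^2 - 4*a - 5) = a*(a - 5)*(a + 1)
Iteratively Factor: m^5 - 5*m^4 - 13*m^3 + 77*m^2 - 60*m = (m + 4)*(m^4 - 9*m^3 + 23*m^2 - 15*m) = (m - 3)*(m + 4)*(m^3 - 6*m^2 + 5*m) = (m - 5)*(m - 3)*(m + 4)*(m^2 - m) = (m - 5)*(m - 3)*(m - 1)*(m + 4)*(m)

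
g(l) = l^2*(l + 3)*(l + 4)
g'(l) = l^2*(l + 3) + l^2*(l + 4) + 2*l*(l + 3)*(l + 4)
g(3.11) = 420.18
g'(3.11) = 398.08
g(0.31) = 1.37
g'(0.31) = 9.58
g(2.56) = 239.03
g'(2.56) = 266.17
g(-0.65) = 3.33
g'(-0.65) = -7.83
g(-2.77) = 2.17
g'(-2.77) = 9.64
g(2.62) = 255.39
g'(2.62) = 278.97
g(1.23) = 33.47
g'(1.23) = 68.73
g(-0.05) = 0.03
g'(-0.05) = -1.15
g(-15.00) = 29700.00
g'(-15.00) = -9135.00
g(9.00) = 12636.00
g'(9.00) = 4833.00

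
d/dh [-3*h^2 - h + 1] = -6*h - 1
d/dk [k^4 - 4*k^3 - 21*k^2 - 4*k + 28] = 4*k^3 - 12*k^2 - 42*k - 4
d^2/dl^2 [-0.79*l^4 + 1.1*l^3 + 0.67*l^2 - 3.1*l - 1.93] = -9.48*l^2 + 6.6*l + 1.34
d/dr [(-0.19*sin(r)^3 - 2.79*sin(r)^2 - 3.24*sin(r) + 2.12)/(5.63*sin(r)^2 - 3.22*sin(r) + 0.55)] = (-1.0697*sin(r)^4 + 1.2236*sin(r)^3 + 26.9115*sin(r)^2 - 26.9402*sin(r) + 5.0444)*cos(r)/(31.6969*sin(r)^4 - 36.2572*sin(r)^3 + 16.5614*sin(r)^2 - 3.542*sin(r) + 0.3025)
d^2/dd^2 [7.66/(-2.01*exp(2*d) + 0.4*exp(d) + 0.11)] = (7.66*(4.02*exp(d) - 0.4)*(8.04*exp(d) - 0.8)*exp(d) + (61.5864*exp(d) - 3.064)*(-2.01*exp(2*d) + 0.4*exp(d) + 0.11))*exp(d)/(-2.01*exp(2*d) + 0.4*exp(d) + 0.11)^3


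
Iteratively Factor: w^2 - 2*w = (w)*(w - 2)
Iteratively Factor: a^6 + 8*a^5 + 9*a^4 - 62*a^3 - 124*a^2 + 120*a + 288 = (a - 2)*(a^5 + 10*a^4 + 29*a^3 - 4*a^2 - 132*a - 144) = (a - 2)*(a + 3)*(a^4 + 7*a^3 + 8*a^2 - 28*a - 48) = (a - 2)*(a + 2)*(a + 3)*(a^3 + 5*a^2 - 2*a - 24) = (a - 2)^2*(a + 2)*(a + 3)*(a^2 + 7*a + 12) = (a - 2)^2*(a + 2)*(a + 3)*(a + 4)*(a + 3)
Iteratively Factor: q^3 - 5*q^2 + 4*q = (q - 4)*(q^2 - q) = q*(q - 4)*(q - 1)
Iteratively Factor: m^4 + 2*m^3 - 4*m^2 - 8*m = (m)*(m^3 + 2*m^2 - 4*m - 8) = m*(m - 2)*(m^2 + 4*m + 4) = m*(m - 2)*(m + 2)*(m + 2)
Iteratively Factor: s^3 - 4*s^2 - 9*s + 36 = (s + 3)*(s^2 - 7*s + 12) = (s - 4)*(s + 3)*(s - 3)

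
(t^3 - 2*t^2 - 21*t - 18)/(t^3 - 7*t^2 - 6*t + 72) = (t + 1)/(t - 4)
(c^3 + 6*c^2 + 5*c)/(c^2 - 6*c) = (c^2 + 6*c + 5)/(c - 6)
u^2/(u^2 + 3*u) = u/(u + 3)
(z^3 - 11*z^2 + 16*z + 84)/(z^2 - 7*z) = z - 4 - 12/z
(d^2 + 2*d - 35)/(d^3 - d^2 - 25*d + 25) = (d + 7)/(d^2 + 4*d - 5)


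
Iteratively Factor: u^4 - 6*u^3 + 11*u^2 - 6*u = (u)*(u^3 - 6*u^2 + 11*u - 6) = u*(u - 2)*(u^2 - 4*u + 3) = u*(u - 3)*(u - 2)*(u - 1)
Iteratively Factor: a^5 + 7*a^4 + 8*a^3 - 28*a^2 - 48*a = (a + 3)*(a^4 + 4*a^3 - 4*a^2 - 16*a) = (a + 3)*(a + 4)*(a^3 - 4*a) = (a + 2)*(a + 3)*(a + 4)*(a^2 - 2*a) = a*(a + 2)*(a + 3)*(a + 4)*(a - 2)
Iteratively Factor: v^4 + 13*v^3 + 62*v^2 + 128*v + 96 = (v + 3)*(v^3 + 10*v^2 + 32*v + 32) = (v + 3)*(v + 4)*(v^2 + 6*v + 8) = (v + 3)*(v + 4)^2*(v + 2)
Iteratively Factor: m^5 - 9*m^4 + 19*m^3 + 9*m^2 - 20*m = (m - 1)*(m^4 - 8*m^3 + 11*m^2 + 20*m) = (m - 4)*(m - 1)*(m^3 - 4*m^2 - 5*m) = m*(m - 4)*(m - 1)*(m^2 - 4*m - 5) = m*(m - 5)*(m - 4)*(m - 1)*(m + 1)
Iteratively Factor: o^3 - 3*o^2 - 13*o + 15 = (o - 1)*(o^2 - 2*o - 15) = (o - 5)*(o - 1)*(o + 3)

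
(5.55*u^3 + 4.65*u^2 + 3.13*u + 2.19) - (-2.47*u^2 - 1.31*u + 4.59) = 5.55*u^3 + 7.12*u^2 + 4.44*u - 2.4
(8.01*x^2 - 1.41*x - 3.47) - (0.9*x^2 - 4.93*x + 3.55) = 7.11*x^2 + 3.52*x - 7.02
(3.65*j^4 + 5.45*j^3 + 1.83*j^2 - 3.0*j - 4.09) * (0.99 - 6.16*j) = -22.484*j^5 - 29.9585*j^4 - 5.8773*j^3 + 20.2917*j^2 + 22.2244*j - 4.0491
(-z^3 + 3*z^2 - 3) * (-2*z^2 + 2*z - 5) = 2*z^5 - 8*z^4 + 11*z^3 - 9*z^2 - 6*z + 15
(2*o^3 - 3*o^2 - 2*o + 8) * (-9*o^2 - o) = -18*o^5 + 25*o^4 + 21*o^3 - 70*o^2 - 8*o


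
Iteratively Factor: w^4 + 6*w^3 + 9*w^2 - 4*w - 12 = (w + 2)*(w^3 + 4*w^2 + w - 6) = (w + 2)*(w + 3)*(w^2 + w - 2) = (w - 1)*(w + 2)*(w + 3)*(w + 2)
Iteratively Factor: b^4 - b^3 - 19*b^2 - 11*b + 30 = (b - 1)*(b^3 - 19*b - 30) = (b - 5)*(b - 1)*(b^2 + 5*b + 6) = (b - 5)*(b - 1)*(b + 3)*(b + 2)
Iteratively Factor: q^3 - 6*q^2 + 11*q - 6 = (q - 3)*(q^2 - 3*q + 2) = (q - 3)*(q - 1)*(q - 2)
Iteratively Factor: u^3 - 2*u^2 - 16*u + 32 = (u + 4)*(u^2 - 6*u + 8) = (u - 2)*(u + 4)*(u - 4)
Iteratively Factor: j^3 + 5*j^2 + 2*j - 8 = (j + 2)*(j^2 + 3*j - 4) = (j + 2)*(j + 4)*(j - 1)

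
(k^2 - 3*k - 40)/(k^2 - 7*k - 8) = (k + 5)/(k + 1)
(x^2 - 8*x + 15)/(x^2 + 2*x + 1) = (x^2 - 8*x + 15)/(x^2 + 2*x + 1)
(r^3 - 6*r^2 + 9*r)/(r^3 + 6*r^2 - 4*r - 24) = r*(r^2 - 6*r + 9)/(r^3 + 6*r^2 - 4*r - 24)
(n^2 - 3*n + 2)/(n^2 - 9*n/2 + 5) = 2*(n - 1)/(2*n - 5)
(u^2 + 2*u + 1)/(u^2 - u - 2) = (u + 1)/(u - 2)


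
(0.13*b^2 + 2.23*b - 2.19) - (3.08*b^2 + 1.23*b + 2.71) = -2.95*b^2 + 1.0*b - 4.9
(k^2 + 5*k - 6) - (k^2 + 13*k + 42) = -8*k - 48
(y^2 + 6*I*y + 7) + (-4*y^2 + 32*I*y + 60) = -3*y^2 + 38*I*y + 67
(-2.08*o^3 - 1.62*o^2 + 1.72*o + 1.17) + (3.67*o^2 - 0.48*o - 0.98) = -2.08*o^3 + 2.05*o^2 + 1.24*o + 0.19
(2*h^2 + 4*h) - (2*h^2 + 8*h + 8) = -4*h - 8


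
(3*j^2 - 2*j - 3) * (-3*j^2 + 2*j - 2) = -9*j^4 + 12*j^3 - j^2 - 2*j + 6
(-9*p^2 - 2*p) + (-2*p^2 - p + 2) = -11*p^2 - 3*p + 2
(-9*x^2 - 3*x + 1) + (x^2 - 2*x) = -8*x^2 - 5*x + 1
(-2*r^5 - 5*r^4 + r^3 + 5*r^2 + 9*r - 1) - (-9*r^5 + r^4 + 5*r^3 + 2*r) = 7*r^5 - 6*r^4 - 4*r^3 + 5*r^2 + 7*r - 1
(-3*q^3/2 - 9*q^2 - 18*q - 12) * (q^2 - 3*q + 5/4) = -3*q^5/2 - 9*q^4/2 + 57*q^3/8 + 123*q^2/4 + 27*q/2 - 15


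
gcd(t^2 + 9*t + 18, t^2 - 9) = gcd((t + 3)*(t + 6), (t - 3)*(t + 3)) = t + 3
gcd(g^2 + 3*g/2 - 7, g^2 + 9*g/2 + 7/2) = g + 7/2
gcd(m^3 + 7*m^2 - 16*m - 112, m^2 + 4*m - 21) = m + 7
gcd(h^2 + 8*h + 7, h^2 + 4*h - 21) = h + 7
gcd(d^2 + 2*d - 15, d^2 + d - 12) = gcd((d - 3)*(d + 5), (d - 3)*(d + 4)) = d - 3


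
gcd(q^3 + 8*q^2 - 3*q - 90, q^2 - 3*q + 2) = 1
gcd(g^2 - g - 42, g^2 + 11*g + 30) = g + 6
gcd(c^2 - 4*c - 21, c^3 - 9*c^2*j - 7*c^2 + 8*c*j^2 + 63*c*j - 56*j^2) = c - 7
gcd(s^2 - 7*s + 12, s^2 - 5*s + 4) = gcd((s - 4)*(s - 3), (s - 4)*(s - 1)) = s - 4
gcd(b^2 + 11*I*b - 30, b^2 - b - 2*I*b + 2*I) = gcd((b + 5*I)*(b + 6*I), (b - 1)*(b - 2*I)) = 1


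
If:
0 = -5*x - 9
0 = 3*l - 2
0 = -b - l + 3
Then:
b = 7/3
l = 2/3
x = -9/5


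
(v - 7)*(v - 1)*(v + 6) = v^3 - 2*v^2 - 41*v + 42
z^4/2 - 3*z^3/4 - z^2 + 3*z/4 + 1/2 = (z/2 + 1/2)*(z - 2)*(z - 1)*(z + 1/2)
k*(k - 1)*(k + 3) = k^3 + 2*k^2 - 3*k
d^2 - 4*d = d*(d - 4)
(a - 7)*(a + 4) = a^2 - 3*a - 28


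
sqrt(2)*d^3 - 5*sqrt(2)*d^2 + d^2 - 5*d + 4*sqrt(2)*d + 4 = (d - 4)*(d - 1)*(sqrt(2)*d + 1)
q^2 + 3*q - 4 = (q - 1)*(q + 4)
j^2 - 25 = (j - 5)*(j + 5)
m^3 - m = m*(m - 1)*(m + 1)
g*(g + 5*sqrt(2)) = g^2 + 5*sqrt(2)*g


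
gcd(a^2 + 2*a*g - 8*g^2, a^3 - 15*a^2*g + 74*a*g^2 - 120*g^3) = 1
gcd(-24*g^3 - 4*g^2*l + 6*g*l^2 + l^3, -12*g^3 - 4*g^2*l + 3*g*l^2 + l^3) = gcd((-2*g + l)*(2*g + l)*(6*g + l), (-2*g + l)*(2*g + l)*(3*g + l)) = 4*g^2 - l^2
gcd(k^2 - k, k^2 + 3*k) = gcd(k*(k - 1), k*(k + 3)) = k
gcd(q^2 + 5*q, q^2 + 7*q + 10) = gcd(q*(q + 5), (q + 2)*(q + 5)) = q + 5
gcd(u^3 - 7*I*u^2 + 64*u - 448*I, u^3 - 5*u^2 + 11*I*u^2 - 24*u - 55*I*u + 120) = u + 8*I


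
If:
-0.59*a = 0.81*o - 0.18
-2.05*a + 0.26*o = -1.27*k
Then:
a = 0.305084745762712 - 1.3728813559322*o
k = 0.492459628987055 - 2.42079273989056*o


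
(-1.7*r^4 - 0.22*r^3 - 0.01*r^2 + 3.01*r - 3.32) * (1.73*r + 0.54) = -2.941*r^5 - 1.2986*r^4 - 0.1361*r^3 + 5.2019*r^2 - 4.1182*r - 1.7928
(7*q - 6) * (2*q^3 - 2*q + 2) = 14*q^4 - 12*q^3 - 14*q^2 + 26*q - 12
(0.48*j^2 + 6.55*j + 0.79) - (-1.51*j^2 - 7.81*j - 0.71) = 1.99*j^2 + 14.36*j + 1.5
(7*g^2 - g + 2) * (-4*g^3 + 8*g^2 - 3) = -28*g^5 + 60*g^4 - 16*g^3 - 5*g^2 + 3*g - 6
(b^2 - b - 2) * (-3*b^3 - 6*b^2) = -3*b^5 - 3*b^4 + 12*b^3 + 12*b^2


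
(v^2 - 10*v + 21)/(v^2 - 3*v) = (v - 7)/v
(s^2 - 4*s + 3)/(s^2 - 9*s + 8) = (s - 3)/(s - 8)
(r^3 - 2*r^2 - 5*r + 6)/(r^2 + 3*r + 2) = (r^2 - 4*r + 3)/(r + 1)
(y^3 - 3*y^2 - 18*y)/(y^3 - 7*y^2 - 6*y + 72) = y/(y - 4)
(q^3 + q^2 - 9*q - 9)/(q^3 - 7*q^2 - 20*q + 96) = (q^2 + 4*q + 3)/(q^2 - 4*q - 32)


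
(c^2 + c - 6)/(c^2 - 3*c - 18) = (c - 2)/(c - 6)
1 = 1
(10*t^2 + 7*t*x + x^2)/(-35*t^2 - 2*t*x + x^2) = (2*t + x)/(-7*t + x)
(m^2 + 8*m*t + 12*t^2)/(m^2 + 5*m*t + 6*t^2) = (m + 6*t)/(m + 3*t)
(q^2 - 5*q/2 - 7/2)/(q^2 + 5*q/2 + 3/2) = (2*q - 7)/(2*q + 3)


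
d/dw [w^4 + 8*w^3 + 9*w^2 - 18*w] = 4*w^3 + 24*w^2 + 18*w - 18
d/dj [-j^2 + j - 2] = 1 - 2*j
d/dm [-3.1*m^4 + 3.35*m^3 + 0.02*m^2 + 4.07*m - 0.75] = -12.4*m^3 + 10.05*m^2 + 0.04*m + 4.07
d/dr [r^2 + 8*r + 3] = 2*r + 8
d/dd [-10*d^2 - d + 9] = -20*d - 1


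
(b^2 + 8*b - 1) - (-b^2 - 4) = 2*b^2 + 8*b + 3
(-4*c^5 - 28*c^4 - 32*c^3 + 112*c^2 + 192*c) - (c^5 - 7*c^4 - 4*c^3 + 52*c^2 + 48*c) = -5*c^5 - 21*c^4 - 28*c^3 + 60*c^2 + 144*c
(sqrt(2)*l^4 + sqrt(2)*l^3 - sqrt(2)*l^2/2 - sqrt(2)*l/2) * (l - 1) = sqrt(2)*l^5 - 3*sqrt(2)*l^3/2 + sqrt(2)*l/2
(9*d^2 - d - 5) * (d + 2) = 9*d^3 + 17*d^2 - 7*d - 10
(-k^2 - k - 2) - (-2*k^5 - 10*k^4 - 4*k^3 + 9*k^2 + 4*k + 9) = 2*k^5 + 10*k^4 + 4*k^3 - 10*k^2 - 5*k - 11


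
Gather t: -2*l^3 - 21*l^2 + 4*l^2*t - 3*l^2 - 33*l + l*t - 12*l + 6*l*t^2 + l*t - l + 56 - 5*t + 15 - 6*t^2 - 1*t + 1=-2*l^3 - 24*l^2 - 46*l + t^2*(6*l - 6) + t*(4*l^2 + 2*l - 6) + 72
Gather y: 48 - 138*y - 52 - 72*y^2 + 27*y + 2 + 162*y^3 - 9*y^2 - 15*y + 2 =162*y^3 - 81*y^2 - 126*y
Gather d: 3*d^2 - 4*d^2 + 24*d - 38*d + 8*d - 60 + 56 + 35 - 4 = -d^2 - 6*d + 27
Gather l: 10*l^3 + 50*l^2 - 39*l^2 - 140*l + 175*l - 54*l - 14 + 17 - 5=10*l^3 + 11*l^2 - 19*l - 2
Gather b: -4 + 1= -3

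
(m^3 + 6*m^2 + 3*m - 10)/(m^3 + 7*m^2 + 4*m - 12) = (m + 5)/(m + 6)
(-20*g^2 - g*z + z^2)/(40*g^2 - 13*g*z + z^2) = (4*g + z)/(-8*g + z)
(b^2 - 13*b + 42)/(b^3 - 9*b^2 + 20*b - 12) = (b - 7)/(b^2 - 3*b + 2)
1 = 1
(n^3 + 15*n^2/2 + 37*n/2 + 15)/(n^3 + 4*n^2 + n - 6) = (n + 5/2)/(n - 1)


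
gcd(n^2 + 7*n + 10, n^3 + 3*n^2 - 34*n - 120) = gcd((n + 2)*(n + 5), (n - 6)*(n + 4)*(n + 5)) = n + 5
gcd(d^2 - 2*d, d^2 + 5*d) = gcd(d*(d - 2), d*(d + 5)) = d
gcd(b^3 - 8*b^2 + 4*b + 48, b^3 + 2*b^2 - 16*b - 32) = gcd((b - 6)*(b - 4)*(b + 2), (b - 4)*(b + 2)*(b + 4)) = b^2 - 2*b - 8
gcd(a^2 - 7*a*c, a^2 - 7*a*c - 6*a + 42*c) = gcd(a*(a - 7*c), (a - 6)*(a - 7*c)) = a - 7*c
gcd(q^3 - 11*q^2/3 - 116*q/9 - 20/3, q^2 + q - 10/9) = q + 5/3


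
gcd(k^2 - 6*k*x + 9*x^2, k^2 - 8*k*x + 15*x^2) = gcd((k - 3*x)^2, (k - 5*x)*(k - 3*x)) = -k + 3*x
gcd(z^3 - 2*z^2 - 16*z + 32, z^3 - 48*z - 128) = z + 4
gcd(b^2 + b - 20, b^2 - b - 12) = b - 4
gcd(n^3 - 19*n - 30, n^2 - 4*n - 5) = n - 5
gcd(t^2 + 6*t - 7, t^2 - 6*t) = 1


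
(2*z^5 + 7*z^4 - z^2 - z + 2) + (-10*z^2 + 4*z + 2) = 2*z^5 + 7*z^4 - 11*z^2 + 3*z + 4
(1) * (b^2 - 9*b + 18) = b^2 - 9*b + 18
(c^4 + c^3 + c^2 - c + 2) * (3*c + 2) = 3*c^5 + 5*c^4 + 5*c^3 - c^2 + 4*c + 4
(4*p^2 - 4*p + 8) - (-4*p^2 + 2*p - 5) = 8*p^2 - 6*p + 13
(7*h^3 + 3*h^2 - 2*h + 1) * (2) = 14*h^3 + 6*h^2 - 4*h + 2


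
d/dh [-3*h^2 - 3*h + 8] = -6*h - 3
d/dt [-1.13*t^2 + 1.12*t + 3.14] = 1.12 - 2.26*t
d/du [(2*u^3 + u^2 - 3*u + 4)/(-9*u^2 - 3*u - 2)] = 2*(-9*u^4 - 6*u^3 - 21*u^2 + 34*u + 9)/(81*u^4 + 54*u^3 + 45*u^2 + 12*u + 4)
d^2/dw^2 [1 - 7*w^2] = -14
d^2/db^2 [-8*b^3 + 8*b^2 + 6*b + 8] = 16 - 48*b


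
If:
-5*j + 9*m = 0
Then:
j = 9*m/5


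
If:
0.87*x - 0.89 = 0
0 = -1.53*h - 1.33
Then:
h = -0.87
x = 1.02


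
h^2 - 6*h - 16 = (h - 8)*(h + 2)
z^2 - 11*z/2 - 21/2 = (z - 7)*(z + 3/2)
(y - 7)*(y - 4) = y^2 - 11*y + 28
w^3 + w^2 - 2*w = w*(w - 1)*(w + 2)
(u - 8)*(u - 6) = u^2 - 14*u + 48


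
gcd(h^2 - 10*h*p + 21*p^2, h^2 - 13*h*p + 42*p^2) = -h + 7*p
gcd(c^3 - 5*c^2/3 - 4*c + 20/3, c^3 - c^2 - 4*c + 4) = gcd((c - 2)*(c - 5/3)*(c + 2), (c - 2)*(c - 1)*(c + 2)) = c^2 - 4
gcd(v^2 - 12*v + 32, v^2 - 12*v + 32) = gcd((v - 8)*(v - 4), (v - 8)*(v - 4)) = v^2 - 12*v + 32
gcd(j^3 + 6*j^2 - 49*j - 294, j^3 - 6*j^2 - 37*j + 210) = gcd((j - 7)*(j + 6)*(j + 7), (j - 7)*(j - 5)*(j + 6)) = j^2 - j - 42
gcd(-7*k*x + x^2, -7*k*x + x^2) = -7*k*x + x^2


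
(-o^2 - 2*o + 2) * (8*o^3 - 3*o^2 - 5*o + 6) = -8*o^5 - 13*o^4 + 27*o^3 - 2*o^2 - 22*o + 12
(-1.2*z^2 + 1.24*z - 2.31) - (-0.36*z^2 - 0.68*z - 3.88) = -0.84*z^2 + 1.92*z + 1.57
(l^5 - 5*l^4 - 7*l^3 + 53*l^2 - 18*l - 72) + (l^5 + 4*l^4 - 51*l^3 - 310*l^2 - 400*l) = 2*l^5 - l^4 - 58*l^3 - 257*l^2 - 418*l - 72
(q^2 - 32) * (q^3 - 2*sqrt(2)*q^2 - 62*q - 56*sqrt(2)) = q^5 - 2*sqrt(2)*q^4 - 94*q^3 + 8*sqrt(2)*q^2 + 1984*q + 1792*sqrt(2)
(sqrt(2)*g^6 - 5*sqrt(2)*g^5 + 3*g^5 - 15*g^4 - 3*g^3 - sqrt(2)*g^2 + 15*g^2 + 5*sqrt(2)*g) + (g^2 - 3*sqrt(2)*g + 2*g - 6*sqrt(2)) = sqrt(2)*g^6 - 5*sqrt(2)*g^5 + 3*g^5 - 15*g^4 - 3*g^3 - sqrt(2)*g^2 + 16*g^2 + 2*g + 2*sqrt(2)*g - 6*sqrt(2)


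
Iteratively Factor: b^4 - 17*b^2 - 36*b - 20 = (b + 1)*(b^3 - b^2 - 16*b - 20) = (b + 1)*(b + 2)*(b^2 - 3*b - 10) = (b - 5)*(b + 1)*(b + 2)*(b + 2)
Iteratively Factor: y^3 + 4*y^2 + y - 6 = (y - 1)*(y^2 + 5*y + 6) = (y - 1)*(y + 2)*(y + 3)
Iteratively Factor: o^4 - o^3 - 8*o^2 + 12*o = (o + 3)*(o^3 - 4*o^2 + 4*o) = (o - 2)*(o + 3)*(o^2 - 2*o) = (o - 2)^2*(o + 3)*(o)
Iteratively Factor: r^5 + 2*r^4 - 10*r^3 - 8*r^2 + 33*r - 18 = (r + 3)*(r^4 - r^3 - 7*r^2 + 13*r - 6) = (r - 1)*(r + 3)*(r^3 - 7*r + 6) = (r - 2)*(r - 1)*(r + 3)*(r^2 + 2*r - 3) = (r - 2)*(r - 1)^2*(r + 3)*(r + 3)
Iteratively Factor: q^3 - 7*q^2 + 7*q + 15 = (q - 5)*(q^2 - 2*q - 3) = (q - 5)*(q + 1)*(q - 3)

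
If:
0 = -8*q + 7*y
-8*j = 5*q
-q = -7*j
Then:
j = 0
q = 0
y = 0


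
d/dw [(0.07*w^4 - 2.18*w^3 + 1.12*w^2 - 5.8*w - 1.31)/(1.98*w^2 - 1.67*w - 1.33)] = (0.2772*w^5 - 4.6671*w^4 + 6.9088*w^3 + 18.3118*w^2 + 2.2084*w + 5.5263)/(3.9204*w^4 - 6.6132*w^3 - 2.4779*w^2 + 4.4422*w + 1.7689)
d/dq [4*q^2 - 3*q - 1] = 8*q - 3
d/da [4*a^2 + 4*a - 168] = 8*a + 4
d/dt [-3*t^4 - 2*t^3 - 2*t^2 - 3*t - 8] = -12*t^3 - 6*t^2 - 4*t - 3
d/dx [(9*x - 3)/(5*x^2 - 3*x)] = 3*(-15*x^2 + 10*x - 3)/(x^2*(25*x^2 - 30*x + 9))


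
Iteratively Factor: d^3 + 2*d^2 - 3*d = (d - 1)*(d^2 + 3*d) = d*(d - 1)*(d + 3)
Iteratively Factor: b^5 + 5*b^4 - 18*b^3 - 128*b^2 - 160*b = (b + 2)*(b^4 + 3*b^3 - 24*b^2 - 80*b) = (b - 5)*(b + 2)*(b^3 + 8*b^2 + 16*b) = b*(b - 5)*(b + 2)*(b^2 + 8*b + 16) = b*(b - 5)*(b + 2)*(b + 4)*(b + 4)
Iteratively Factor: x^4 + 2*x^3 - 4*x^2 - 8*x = (x + 2)*(x^3 - 4*x) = x*(x + 2)*(x^2 - 4) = x*(x - 2)*(x + 2)*(x + 2)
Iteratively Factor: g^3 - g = (g)*(g^2 - 1) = g*(g - 1)*(g + 1)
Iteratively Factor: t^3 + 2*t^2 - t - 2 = (t + 2)*(t^2 - 1) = (t - 1)*(t + 2)*(t + 1)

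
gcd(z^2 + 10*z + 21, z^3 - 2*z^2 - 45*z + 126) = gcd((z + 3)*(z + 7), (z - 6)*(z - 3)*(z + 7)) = z + 7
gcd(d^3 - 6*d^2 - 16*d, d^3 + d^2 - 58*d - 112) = d^2 - 6*d - 16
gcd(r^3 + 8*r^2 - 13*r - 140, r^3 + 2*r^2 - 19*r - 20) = r^2 + r - 20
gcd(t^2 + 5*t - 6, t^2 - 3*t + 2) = t - 1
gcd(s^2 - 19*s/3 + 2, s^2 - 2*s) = 1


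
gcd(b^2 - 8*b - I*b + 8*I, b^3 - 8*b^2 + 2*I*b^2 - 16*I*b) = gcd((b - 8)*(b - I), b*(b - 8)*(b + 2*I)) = b - 8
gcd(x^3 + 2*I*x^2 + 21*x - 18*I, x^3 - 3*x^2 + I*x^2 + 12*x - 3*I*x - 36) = x - 3*I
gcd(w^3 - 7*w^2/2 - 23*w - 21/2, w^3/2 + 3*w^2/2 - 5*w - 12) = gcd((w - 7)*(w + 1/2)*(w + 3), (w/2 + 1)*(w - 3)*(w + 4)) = 1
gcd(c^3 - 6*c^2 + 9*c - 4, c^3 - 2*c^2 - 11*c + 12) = c^2 - 5*c + 4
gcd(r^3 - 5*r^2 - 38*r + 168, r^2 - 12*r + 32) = r - 4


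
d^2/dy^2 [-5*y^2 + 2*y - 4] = -10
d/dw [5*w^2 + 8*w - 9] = 10*w + 8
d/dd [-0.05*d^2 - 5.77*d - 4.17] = -0.1*d - 5.77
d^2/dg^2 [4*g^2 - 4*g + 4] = 8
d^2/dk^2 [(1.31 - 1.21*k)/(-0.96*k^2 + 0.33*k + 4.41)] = ((3.3138 - 6.9696*k)*(-0.96*k^2 + 0.33*k + 4.41) - (1.21*k - 1.31)*(1.92*k - 0.33)*(3.84*k - 0.66))/(-0.96*k^2 + 0.33*k + 4.41)^3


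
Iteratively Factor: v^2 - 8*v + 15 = (v - 5)*(v - 3)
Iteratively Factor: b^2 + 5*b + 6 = (b + 3)*(b + 2)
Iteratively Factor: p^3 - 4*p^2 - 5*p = (p + 1)*(p^2 - 5*p) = (p - 5)*(p + 1)*(p)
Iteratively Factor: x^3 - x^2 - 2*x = (x)*(x^2 - x - 2) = x*(x + 1)*(x - 2)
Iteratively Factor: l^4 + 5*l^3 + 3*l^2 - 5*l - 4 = (l + 4)*(l^3 + l^2 - l - 1) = (l - 1)*(l + 4)*(l^2 + 2*l + 1) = (l - 1)*(l + 1)*(l + 4)*(l + 1)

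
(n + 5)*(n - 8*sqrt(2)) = n^2 - 8*sqrt(2)*n + 5*n - 40*sqrt(2)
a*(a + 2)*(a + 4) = a^3 + 6*a^2 + 8*a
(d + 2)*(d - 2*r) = d^2 - 2*d*r + 2*d - 4*r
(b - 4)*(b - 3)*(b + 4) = b^3 - 3*b^2 - 16*b + 48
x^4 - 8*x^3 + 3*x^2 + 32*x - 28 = (x - 7)*(x - 2)*(x - 1)*(x + 2)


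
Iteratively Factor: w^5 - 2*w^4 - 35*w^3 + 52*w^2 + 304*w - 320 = (w - 4)*(w^4 + 2*w^3 - 27*w^2 - 56*w + 80) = (w - 5)*(w - 4)*(w^3 + 7*w^2 + 8*w - 16) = (w - 5)*(w - 4)*(w - 1)*(w^2 + 8*w + 16) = (w - 5)*(w - 4)*(w - 1)*(w + 4)*(w + 4)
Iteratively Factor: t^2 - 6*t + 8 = (t - 4)*(t - 2)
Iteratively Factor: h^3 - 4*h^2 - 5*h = (h - 5)*(h^2 + h) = h*(h - 5)*(h + 1)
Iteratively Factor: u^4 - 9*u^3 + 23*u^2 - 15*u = (u - 1)*(u^3 - 8*u^2 + 15*u) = u*(u - 1)*(u^2 - 8*u + 15) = u*(u - 5)*(u - 1)*(u - 3)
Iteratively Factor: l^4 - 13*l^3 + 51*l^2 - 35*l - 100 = (l - 5)*(l^3 - 8*l^2 + 11*l + 20) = (l - 5)*(l + 1)*(l^2 - 9*l + 20) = (l - 5)^2*(l + 1)*(l - 4)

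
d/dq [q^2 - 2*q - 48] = 2*q - 2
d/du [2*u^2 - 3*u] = 4*u - 3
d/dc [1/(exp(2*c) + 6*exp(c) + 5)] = 2*(-exp(c) - 3)*exp(c)/(exp(2*c) + 6*exp(c) + 5)^2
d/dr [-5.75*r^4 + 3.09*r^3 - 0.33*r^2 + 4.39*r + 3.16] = -23.0*r^3 + 9.27*r^2 - 0.66*r + 4.39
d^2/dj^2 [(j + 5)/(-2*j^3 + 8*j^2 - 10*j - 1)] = 4*(-2*(j + 5)*(3*j^2 - 8*j + 5)^2 + (3*j^2 - 8*j + (j + 5)*(3*j - 4) + 5)*(2*j^3 - 8*j^2 + 10*j + 1))/(2*j^3 - 8*j^2 + 10*j + 1)^3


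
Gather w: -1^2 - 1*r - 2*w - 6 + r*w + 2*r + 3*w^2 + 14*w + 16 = r + 3*w^2 + w*(r + 12) + 9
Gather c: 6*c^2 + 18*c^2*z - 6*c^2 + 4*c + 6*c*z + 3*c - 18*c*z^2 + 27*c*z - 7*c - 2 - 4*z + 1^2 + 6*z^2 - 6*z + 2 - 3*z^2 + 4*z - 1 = 18*c^2*z + c*(-18*z^2 + 33*z) + 3*z^2 - 6*z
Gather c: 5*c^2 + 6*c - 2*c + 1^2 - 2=5*c^2 + 4*c - 1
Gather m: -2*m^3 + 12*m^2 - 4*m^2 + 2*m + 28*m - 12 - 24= -2*m^3 + 8*m^2 + 30*m - 36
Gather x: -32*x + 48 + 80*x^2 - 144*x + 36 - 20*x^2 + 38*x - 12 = 60*x^2 - 138*x + 72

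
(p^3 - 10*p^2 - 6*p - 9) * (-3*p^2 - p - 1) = -3*p^5 + 29*p^4 + 27*p^3 + 43*p^2 + 15*p + 9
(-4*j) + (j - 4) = -3*j - 4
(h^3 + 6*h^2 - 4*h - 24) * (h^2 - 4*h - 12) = h^5 + 2*h^4 - 40*h^3 - 80*h^2 + 144*h + 288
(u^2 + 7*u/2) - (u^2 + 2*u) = 3*u/2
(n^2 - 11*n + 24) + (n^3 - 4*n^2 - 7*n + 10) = n^3 - 3*n^2 - 18*n + 34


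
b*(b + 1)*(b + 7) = b^3 + 8*b^2 + 7*b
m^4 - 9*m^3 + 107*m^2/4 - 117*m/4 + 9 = (m - 4)*(m - 3)*(m - 3/2)*(m - 1/2)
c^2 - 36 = (c - 6)*(c + 6)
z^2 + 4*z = z*(z + 4)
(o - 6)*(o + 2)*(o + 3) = o^3 - o^2 - 24*o - 36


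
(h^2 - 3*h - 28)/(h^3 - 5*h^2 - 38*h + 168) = (h + 4)/(h^2 + 2*h - 24)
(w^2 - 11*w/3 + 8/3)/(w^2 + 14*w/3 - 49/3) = (3*w^2 - 11*w + 8)/(3*w^2 + 14*w - 49)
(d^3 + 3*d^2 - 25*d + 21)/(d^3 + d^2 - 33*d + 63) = (d - 1)/(d - 3)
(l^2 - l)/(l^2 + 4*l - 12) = l*(l - 1)/(l^2 + 4*l - 12)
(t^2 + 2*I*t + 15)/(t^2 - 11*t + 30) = (t^2 + 2*I*t + 15)/(t^2 - 11*t + 30)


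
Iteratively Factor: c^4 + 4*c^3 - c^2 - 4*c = (c - 1)*(c^3 + 5*c^2 + 4*c) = c*(c - 1)*(c^2 + 5*c + 4) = c*(c - 1)*(c + 4)*(c + 1)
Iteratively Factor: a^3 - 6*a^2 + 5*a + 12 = (a - 3)*(a^2 - 3*a - 4) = (a - 3)*(a + 1)*(a - 4)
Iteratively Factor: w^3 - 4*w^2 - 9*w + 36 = (w + 3)*(w^2 - 7*w + 12) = (w - 4)*(w + 3)*(w - 3)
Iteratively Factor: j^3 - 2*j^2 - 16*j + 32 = (j + 4)*(j^2 - 6*j + 8) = (j - 2)*(j + 4)*(j - 4)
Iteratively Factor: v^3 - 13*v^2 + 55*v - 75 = (v - 5)*(v^2 - 8*v + 15) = (v - 5)*(v - 3)*(v - 5)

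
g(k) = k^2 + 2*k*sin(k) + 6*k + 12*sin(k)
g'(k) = 2*k*cos(k) + 2*k + 2*sin(k) + 12*cos(k) + 6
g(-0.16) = -2.80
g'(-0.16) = 16.89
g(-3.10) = -9.23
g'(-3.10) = -6.08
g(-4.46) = -3.89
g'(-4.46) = -1.75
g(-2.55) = -12.65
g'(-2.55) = -5.94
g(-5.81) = -0.93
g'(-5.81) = -4.37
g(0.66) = 12.56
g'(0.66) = 19.07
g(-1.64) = -15.85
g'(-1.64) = 0.12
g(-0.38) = -6.30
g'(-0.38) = 14.94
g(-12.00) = 65.56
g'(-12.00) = -27.05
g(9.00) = 147.36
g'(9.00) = -2.51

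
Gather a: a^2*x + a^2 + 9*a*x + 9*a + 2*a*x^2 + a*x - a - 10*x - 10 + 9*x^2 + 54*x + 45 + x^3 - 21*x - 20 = a^2*(x + 1) + a*(2*x^2 + 10*x + 8) + x^3 + 9*x^2 + 23*x + 15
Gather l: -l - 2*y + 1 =-l - 2*y + 1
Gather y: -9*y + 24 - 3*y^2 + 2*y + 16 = -3*y^2 - 7*y + 40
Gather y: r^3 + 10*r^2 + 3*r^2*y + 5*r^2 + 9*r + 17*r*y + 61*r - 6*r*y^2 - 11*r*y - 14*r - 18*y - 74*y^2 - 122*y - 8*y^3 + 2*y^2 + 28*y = r^3 + 15*r^2 + 56*r - 8*y^3 + y^2*(-6*r - 72) + y*(3*r^2 + 6*r - 112)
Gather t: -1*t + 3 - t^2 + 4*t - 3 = -t^2 + 3*t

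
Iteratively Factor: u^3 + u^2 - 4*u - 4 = (u + 1)*(u^2 - 4) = (u + 1)*(u + 2)*(u - 2)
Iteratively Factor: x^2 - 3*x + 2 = (x - 1)*(x - 2)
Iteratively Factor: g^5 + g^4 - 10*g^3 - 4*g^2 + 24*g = (g - 2)*(g^4 + 3*g^3 - 4*g^2 - 12*g) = g*(g - 2)*(g^3 + 3*g^2 - 4*g - 12) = g*(g - 2)*(g + 2)*(g^2 + g - 6) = g*(g - 2)^2*(g + 2)*(g + 3)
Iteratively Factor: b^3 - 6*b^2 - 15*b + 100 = (b - 5)*(b^2 - b - 20) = (b - 5)^2*(b + 4)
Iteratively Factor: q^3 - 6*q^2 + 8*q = (q)*(q^2 - 6*q + 8) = q*(q - 4)*(q - 2)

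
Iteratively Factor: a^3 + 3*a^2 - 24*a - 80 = (a + 4)*(a^2 - a - 20) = (a + 4)^2*(a - 5)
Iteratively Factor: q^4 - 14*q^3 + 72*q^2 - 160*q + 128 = (q - 4)*(q^3 - 10*q^2 + 32*q - 32) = (q - 4)*(q - 2)*(q^2 - 8*q + 16) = (q - 4)^2*(q - 2)*(q - 4)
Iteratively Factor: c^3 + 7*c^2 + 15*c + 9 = (c + 1)*(c^2 + 6*c + 9) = (c + 1)*(c + 3)*(c + 3)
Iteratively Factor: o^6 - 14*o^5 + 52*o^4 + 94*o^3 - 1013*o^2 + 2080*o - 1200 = (o + 4)*(o^5 - 18*o^4 + 124*o^3 - 402*o^2 + 595*o - 300) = (o - 1)*(o + 4)*(o^4 - 17*o^3 + 107*o^2 - 295*o + 300) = (o - 3)*(o - 1)*(o + 4)*(o^3 - 14*o^2 + 65*o - 100) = (o - 5)*(o - 3)*(o - 1)*(o + 4)*(o^2 - 9*o + 20) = (o - 5)^2*(o - 3)*(o - 1)*(o + 4)*(o - 4)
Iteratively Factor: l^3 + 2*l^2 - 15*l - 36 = (l - 4)*(l^2 + 6*l + 9) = (l - 4)*(l + 3)*(l + 3)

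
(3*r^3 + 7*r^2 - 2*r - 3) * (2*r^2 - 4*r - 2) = 6*r^5 + 2*r^4 - 38*r^3 - 12*r^2 + 16*r + 6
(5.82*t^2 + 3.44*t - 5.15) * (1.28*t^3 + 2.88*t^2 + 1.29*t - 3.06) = 7.4496*t^5 + 21.1648*t^4 + 10.823*t^3 - 28.2036*t^2 - 17.1699*t + 15.759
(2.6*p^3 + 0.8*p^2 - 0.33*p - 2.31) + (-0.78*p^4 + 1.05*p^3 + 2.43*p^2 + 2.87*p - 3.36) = -0.78*p^4 + 3.65*p^3 + 3.23*p^2 + 2.54*p - 5.67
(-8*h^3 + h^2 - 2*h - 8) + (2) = -8*h^3 + h^2 - 2*h - 6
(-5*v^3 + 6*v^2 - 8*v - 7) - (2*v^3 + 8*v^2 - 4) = -7*v^3 - 2*v^2 - 8*v - 3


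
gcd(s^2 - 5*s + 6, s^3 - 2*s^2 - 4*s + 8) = s - 2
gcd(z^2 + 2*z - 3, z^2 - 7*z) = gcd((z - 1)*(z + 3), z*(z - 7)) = 1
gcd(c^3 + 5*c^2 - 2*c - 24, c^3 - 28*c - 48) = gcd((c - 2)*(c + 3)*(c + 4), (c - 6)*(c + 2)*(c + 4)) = c + 4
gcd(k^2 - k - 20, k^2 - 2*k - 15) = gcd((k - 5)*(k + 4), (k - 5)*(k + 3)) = k - 5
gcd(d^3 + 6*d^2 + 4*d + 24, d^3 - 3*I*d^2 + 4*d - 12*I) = d^2 + 4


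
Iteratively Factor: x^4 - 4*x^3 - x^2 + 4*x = (x - 4)*(x^3 - x) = x*(x - 4)*(x^2 - 1) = x*(x - 4)*(x + 1)*(x - 1)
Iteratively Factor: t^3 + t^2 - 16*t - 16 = (t + 4)*(t^2 - 3*t - 4) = (t + 1)*(t + 4)*(t - 4)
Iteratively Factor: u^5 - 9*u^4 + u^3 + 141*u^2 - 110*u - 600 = (u + 2)*(u^4 - 11*u^3 + 23*u^2 + 95*u - 300) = (u - 5)*(u + 2)*(u^3 - 6*u^2 - 7*u + 60) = (u - 5)*(u - 4)*(u + 2)*(u^2 - 2*u - 15) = (u - 5)^2*(u - 4)*(u + 2)*(u + 3)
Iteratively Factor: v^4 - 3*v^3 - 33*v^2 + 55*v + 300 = (v + 3)*(v^3 - 6*v^2 - 15*v + 100) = (v - 5)*(v + 3)*(v^2 - v - 20) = (v - 5)^2*(v + 3)*(v + 4)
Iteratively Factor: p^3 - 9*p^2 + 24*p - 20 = (p - 2)*(p^2 - 7*p + 10) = (p - 2)^2*(p - 5)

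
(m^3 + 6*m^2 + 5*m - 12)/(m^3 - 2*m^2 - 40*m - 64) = (m^2 + 2*m - 3)/(m^2 - 6*m - 16)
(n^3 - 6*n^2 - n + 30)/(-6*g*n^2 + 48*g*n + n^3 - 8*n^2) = (-n^3 + 6*n^2 + n - 30)/(n*(6*g*n - 48*g - n^2 + 8*n))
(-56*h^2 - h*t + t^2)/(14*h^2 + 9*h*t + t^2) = (-8*h + t)/(2*h + t)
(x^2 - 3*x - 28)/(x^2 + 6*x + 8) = (x - 7)/(x + 2)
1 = 1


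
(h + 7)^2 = h^2 + 14*h + 49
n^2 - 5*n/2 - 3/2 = (n - 3)*(n + 1/2)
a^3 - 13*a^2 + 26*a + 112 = (a - 8)*(a - 7)*(a + 2)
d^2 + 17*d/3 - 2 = (d - 1/3)*(d + 6)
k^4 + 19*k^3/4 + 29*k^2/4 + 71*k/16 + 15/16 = (k + 1/2)*(k + 3/4)*(k + 1)*(k + 5/2)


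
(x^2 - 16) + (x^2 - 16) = 2*x^2 - 32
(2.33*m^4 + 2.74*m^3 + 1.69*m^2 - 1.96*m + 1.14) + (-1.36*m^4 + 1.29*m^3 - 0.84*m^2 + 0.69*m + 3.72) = 0.97*m^4 + 4.03*m^3 + 0.85*m^2 - 1.27*m + 4.86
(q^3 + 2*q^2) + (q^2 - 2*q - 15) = q^3 + 3*q^2 - 2*q - 15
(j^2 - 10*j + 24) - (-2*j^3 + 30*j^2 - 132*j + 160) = 2*j^3 - 29*j^2 + 122*j - 136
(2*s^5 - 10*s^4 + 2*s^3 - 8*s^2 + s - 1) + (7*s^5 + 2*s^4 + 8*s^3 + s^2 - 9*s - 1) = 9*s^5 - 8*s^4 + 10*s^3 - 7*s^2 - 8*s - 2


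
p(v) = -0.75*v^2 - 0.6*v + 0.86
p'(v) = -1.5*v - 0.6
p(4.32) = -15.73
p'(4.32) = -7.08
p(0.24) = 0.67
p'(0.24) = -0.96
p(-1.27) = 0.41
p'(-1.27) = 1.30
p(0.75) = -0.01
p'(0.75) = -1.72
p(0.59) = 0.24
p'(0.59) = -1.48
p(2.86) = -6.99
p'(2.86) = -4.89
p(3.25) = -9.01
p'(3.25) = -5.48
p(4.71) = -18.60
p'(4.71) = -7.66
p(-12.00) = -99.94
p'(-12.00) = 17.40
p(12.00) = -114.34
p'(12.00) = -18.60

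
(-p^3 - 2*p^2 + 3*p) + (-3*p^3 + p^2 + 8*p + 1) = -4*p^3 - p^2 + 11*p + 1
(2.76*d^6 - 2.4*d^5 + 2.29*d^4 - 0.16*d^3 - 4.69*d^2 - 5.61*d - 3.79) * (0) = 0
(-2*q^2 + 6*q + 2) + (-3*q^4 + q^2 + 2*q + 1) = -3*q^4 - q^2 + 8*q + 3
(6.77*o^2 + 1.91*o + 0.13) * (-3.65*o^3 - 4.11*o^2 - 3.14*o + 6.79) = -24.7105*o^5 - 34.7962*o^4 - 29.5824*o^3 + 39.4366*o^2 + 12.5607*o + 0.8827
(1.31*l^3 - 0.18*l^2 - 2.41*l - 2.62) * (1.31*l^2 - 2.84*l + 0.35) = 1.7161*l^5 - 3.9562*l^4 - 2.1874*l^3 + 3.3492*l^2 + 6.5973*l - 0.917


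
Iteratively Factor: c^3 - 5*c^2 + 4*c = (c - 4)*(c^2 - c) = (c - 4)*(c - 1)*(c)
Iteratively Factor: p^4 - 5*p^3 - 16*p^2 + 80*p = (p - 5)*(p^3 - 16*p) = (p - 5)*(p + 4)*(p^2 - 4*p) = (p - 5)*(p - 4)*(p + 4)*(p)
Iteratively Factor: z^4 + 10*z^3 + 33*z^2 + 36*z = (z)*(z^3 + 10*z^2 + 33*z + 36) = z*(z + 4)*(z^2 + 6*z + 9) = z*(z + 3)*(z + 4)*(z + 3)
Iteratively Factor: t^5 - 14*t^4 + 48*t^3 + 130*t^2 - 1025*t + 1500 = (t - 5)*(t^4 - 9*t^3 + 3*t^2 + 145*t - 300) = (t - 5)*(t + 4)*(t^3 - 13*t^2 + 55*t - 75) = (t - 5)^2*(t + 4)*(t^2 - 8*t + 15) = (t - 5)^2*(t - 3)*(t + 4)*(t - 5)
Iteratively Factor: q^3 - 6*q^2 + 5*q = (q - 1)*(q^2 - 5*q) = q*(q - 1)*(q - 5)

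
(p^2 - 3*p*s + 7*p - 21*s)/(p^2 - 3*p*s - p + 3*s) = (p + 7)/(p - 1)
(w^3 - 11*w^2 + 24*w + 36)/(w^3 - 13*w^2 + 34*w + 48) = (w - 6)/(w - 8)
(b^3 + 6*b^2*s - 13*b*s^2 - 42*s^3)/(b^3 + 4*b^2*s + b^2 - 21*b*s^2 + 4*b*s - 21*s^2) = (b + 2*s)/(b + 1)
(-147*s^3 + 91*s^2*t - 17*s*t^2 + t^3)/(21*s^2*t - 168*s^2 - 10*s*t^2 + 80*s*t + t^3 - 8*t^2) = (-7*s + t)/(t - 8)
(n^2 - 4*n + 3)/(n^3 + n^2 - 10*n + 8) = (n - 3)/(n^2 + 2*n - 8)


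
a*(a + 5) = a^2 + 5*a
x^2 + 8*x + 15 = (x + 3)*(x + 5)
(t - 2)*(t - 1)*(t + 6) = t^3 + 3*t^2 - 16*t + 12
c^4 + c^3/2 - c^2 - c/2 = c*(c - 1)*(c + 1/2)*(c + 1)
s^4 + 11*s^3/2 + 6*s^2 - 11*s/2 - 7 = (s - 1)*(s + 1)*(s + 2)*(s + 7/2)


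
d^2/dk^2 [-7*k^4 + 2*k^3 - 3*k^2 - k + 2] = -84*k^2 + 12*k - 6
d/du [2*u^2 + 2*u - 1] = 4*u + 2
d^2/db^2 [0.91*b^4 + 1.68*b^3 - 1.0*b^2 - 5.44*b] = 10.92*b^2 + 10.08*b - 2.0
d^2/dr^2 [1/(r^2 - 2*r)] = 2*(-r*(r - 2) + 4*(r - 1)^2)/(r^3*(r - 2)^3)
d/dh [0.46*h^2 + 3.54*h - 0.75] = 0.92*h + 3.54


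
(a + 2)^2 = a^2 + 4*a + 4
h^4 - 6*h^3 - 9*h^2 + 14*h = h*(h - 7)*(h - 1)*(h + 2)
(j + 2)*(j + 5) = j^2 + 7*j + 10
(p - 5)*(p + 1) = p^2 - 4*p - 5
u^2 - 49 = (u - 7)*(u + 7)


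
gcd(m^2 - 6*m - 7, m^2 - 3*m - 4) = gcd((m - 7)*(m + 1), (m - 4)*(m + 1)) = m + 1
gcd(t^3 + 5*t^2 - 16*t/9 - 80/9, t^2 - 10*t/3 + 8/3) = t - 4/3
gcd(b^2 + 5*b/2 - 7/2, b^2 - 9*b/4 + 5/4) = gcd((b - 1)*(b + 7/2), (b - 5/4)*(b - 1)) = b - 1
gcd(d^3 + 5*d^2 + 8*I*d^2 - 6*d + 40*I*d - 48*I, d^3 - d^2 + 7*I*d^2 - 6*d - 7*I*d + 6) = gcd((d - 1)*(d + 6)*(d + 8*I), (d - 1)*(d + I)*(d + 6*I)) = d - 1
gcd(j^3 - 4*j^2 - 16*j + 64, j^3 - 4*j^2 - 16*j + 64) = j^3 - 4*j^2 - 16*j + 64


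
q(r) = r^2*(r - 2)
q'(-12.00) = 480.00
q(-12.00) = -2016.00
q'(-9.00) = 279.00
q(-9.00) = -891.00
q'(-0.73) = 4.52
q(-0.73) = -1.45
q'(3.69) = 26.09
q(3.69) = 23.01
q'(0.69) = -1.33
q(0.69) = -0.62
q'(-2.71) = 32.87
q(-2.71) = -34.59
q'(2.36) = 7.27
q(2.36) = 2.01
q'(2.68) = 10.83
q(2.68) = 4.88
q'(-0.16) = 0.72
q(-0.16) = -0.06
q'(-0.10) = 0.43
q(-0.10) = -0.02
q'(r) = r^2 + 2*r*(r - 2)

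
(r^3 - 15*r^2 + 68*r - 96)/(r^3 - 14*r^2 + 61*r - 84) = (r - 8)/(r - 7)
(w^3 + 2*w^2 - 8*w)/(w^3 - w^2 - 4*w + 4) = w*(w + 4)/(w^2 + w - 2)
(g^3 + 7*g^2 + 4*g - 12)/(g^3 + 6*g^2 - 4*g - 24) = (g - 1)/(g - 2)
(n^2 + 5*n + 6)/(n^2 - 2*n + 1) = (n^2 + 5*n + 6)/(n^2 - 2*n + 1)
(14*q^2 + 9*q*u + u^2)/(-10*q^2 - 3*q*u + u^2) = (-7*q - u)/(5*q - u)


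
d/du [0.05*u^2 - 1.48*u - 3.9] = 0.1*u - 1.48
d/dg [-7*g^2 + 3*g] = 3 - 14*g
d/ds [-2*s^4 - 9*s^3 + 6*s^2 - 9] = s*(-8*s^2 - 27*s + 12)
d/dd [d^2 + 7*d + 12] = 2*d + 7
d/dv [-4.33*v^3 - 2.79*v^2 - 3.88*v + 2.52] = -12.99*v^2 - 5.58*v - 3.88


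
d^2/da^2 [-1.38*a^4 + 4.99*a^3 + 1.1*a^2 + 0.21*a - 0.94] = -16.56*a^2 + 29.94*a + 2.2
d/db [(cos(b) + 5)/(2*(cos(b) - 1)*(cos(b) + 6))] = (cos(b)^2 + 10*cos(b) + 31)*sin(b)/(2*(cos(b) - 1)^2*(cos(b) + 6)^2)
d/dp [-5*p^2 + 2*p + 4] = 2 - 10*p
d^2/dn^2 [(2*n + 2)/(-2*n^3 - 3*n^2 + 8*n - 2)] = 4*(-4*(n + 1)*(3*n^2 + 3*n - 4)^2 + (6*n^2 + 6*n + 3*(n + 1)*(2*n + 1) - 8)*(2*n^3 + 3*n^2 - 8*n + 2))/(2*n^3 + 3*n^2 - 8*n + 2)^3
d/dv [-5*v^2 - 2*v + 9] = -10*v - 2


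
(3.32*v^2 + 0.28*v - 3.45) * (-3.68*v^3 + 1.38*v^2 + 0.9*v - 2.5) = -12.2176*v^5 + 3.5512*v^4 + 16.0704*v^3 - 12.809*v^2 - 3.805*v + 8.625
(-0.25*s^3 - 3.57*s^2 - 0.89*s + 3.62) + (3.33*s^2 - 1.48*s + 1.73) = -0.25*s^3 - 0.24*s^2 - 2.37*s + 5.35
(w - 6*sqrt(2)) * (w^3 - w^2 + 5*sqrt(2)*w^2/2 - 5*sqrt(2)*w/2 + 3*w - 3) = w^4 - 7*sqrt(2)*w^3/2 - w^3 - 27*w^2 + 7*sqrt(2)*w^2/2 - 18*sqrt(2)*w + 27*w + 18*sqrt(2)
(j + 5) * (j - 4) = j^2 + j - 20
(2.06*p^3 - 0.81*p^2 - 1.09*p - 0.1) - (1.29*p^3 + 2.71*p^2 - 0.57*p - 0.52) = 0.77*p^3 - 3.52*p^2 - 0.52*p + 0.42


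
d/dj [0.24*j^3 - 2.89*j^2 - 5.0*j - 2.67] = 0.72*j^2 - 5.78*j - 5.0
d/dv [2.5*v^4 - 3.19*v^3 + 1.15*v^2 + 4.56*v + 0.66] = 10.0*v^3 - 9.57*v^2 + 2.3*v + 4.56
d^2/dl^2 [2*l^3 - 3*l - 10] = 12*l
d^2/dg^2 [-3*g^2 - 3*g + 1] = -6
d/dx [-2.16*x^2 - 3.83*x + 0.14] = -4.32*x - 3.83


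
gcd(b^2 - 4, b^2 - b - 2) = b - 2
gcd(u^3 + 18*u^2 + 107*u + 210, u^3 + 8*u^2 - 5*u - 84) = u + 7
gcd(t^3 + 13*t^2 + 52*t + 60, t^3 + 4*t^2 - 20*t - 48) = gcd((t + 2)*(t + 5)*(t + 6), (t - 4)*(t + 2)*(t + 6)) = t^2 + 8*t + 12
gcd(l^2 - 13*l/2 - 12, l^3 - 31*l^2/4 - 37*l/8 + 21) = l - 8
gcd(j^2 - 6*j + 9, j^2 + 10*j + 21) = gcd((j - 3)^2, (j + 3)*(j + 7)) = 1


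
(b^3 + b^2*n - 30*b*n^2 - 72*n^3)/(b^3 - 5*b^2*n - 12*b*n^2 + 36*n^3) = (b + 4*n)/(b - 2*n)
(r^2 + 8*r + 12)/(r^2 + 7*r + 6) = (r + 2)/(r + 1)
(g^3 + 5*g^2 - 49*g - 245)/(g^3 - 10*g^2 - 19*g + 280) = (g + 7)/(g - 8)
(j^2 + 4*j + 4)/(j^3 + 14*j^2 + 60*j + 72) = (j + 2)/(j^2 + 12*j + 36)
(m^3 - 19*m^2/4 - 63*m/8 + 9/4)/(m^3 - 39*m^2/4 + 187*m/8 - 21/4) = (2*m + 3)/(2*m - 7)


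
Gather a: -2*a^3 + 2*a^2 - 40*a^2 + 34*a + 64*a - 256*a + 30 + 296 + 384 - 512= -2*a^3 - 38*a^2 - 158*a + 198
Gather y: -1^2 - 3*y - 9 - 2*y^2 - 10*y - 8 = -2*y^2 - 13*y - 18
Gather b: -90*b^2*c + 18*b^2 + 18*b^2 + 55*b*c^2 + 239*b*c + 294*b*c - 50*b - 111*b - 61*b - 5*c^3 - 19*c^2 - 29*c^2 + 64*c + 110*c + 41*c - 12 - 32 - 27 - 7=b^2*(36 - 90*c) + b*(55*c^2 + 533*c - 222) - 5*c^3 - 48*c^2 + 215*c - 78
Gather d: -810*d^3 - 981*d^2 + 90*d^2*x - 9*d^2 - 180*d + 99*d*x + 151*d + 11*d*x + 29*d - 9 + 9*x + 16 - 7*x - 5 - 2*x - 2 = -810*d^3 + d^2*(90*x - 990) + 110*d*x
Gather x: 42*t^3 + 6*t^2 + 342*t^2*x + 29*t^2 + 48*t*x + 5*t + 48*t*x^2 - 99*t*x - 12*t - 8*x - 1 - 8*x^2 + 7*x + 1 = 42*t^3 + 35*t^2 - 7*t + x^2*(48*t - 8) + x*(342*t^2 - 51*t - 1)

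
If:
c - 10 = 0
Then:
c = 10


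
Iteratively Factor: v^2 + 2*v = (v + 2)*(v)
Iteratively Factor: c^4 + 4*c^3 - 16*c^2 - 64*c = (c - 4)*(c^3 + 8*c^2 + 16*c) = c*(c - 4)*(c^2 + 8*c + 16) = c*(c - 4)*(c + 4)*(c + 4)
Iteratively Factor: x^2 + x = (x)*(x + 1)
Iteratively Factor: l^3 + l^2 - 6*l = (l - 2)*(l^2 + 3*l) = (l - 2)*(l + 3)*(l)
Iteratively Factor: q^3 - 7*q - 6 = (q + 2)*(q^2 - 2*q - 3) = (q + 1)*(q + 2)*(q - 3)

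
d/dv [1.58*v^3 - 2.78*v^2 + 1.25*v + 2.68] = 4.74*v^2 - 5.56*v + 1.25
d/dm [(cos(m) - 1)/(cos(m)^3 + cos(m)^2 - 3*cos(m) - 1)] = 2*(-sin(m)^2*cos(m) + sin(m)^2 + 1)*sin(m)/(cos(m)^3 + cos(m)^2 - 3*cos(m) - 1)^2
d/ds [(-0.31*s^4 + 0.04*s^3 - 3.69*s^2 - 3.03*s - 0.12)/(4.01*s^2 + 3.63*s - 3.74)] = (-2.4862*s^5 - 3.2155*s^4 + 4.928*s^3 - 1.6932*s^2 + 28.5636*s + 11.7678)/(16.0801*s^4 + 29.1126*s^3 - 16.8179*s^2 - 27.1524*s + 13.9876)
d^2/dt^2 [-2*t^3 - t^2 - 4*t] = -12*t - 2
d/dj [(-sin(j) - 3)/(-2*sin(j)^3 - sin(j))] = -(4*sin(j) + 18 + 3/sin(j)^2)*cos(j)/(2*sin(j)^2 + 1)^2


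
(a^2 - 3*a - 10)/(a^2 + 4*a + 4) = (a - 5)/(a + 2)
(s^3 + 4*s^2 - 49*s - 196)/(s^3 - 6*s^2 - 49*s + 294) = (s + 4)/(s - 6)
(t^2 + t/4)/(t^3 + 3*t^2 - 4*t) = (t + 1/4)/(t^2 + 3*t - 4)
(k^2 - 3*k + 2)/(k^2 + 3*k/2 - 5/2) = 2*(k - 2)/(2*k + 5)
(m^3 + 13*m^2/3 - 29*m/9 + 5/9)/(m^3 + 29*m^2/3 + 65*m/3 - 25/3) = (m - 1/3)/(m + 5)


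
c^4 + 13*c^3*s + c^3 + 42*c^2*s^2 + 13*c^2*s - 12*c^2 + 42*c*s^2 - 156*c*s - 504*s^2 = (c - 3)*(c + 4)*(c + 6*s)*(c + 7*s)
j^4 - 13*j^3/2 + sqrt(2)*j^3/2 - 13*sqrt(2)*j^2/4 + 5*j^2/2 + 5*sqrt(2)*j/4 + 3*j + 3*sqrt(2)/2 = (j - 6)*(j - 1)*(j + 1/2)*(j + sqrt(2)/2)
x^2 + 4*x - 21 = (x - 3)*(x + 7)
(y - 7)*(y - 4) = y^2 - 11*y + 28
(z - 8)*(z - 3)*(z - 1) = z^3 - 12*z^2 + 35*z - 24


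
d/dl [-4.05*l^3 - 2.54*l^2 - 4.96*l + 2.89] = -12.15*l^2 - 5.08*l - 4.96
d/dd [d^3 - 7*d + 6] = 3*d^2 - 7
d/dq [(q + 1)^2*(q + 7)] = 3*(q + 1)*(q + 5)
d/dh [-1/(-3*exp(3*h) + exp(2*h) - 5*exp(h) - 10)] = (-9*exp(2*h) + 2*exp(h) - 5)*exp(h)/(3*exp(3*h) - exp(2*h) + 5*exp(h) + 10)^2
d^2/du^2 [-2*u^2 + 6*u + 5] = -4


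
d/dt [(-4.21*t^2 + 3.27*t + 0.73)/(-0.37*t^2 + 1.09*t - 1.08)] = (-3.379*t^2 + 9.6338*t - 4.3273)/(0.1369*t^4 - 0.8066*t^3 + 1.9873*t^2 - 2.3544*t + 1.1664)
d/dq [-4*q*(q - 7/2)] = 14 - 8*q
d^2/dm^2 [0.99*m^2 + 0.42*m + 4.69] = 1.98000000000000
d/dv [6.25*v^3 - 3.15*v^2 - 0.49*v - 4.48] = 18.75*v^2 - 6.3*v - 0.49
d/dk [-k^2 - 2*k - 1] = -2*k - 2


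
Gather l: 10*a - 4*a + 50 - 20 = 6*a + 30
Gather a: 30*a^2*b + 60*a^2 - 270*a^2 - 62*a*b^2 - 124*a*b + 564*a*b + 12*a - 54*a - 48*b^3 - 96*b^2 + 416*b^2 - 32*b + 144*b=a^2*(30*b - 210) + a*(-62*b^2 + 440*b - 42) - 48*b^3 + 320*b^2 + 112*b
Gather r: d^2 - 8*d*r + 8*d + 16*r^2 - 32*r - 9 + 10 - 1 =d^2 + 8*d + 16*r^2 + r*(-8*d - 32)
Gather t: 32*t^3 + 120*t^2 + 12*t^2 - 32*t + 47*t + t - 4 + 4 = 32*t^3 + 132*t^2 + 16*t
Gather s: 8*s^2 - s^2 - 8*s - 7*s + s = 7*s^2 - 14*s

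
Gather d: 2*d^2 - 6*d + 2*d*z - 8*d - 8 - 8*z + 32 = 2*d^2 + d*(2*z - 14) - 8*z + 24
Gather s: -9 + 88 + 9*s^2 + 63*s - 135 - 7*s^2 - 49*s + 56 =2*s^2 + 14*s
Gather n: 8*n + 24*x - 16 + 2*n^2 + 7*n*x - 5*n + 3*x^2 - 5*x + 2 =2*n^2 + n*(7*x + 3) + 3*x^2 + 19*x - 14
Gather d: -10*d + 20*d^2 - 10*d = 20*d^2 - 20*d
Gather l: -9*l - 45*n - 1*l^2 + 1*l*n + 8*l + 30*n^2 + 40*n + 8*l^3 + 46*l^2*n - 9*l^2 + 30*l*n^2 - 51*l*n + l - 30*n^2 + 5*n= 8*l^3 + l^2*(46*n - 10) + l*(30*n^2 - 50*n)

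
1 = 1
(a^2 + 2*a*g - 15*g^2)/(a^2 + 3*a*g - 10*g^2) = (a - 3*g)/(a - 2*g)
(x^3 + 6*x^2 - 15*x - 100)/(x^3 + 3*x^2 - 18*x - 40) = (x + 5)/(x + 2)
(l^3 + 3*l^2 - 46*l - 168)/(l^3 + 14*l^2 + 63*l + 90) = (l^2 - 3*l - 28)/(l^2 + 8*l + 15)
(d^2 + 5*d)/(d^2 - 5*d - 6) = d*(d + 5)/(d^2 - 5*d - 6)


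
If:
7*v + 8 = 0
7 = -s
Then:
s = -7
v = -8/7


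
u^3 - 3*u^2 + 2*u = u*(u - 2)*(u - 1)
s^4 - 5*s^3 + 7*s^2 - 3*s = s*(s - 3)*(s - 1)^2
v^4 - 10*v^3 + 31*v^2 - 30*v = v*(v - 5)*(v - 3)*(v - 2)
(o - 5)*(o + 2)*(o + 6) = o^3 + 3*o^2 - 28*o - 60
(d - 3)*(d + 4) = d^2 + d - 12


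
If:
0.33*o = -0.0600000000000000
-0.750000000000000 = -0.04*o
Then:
No Solution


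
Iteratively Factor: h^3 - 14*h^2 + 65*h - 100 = (h - 5)*(h^2 - 9*h + 20) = (h - 5)*(h - 4)*(h - 5)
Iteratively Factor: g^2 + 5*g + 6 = (g + 2)*(g + 3)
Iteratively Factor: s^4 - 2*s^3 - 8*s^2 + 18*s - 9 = (s - 1)*(s^3 - s^2 - 9*s + 9) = (s - 1)*(s + 3)*(s^2 - 4*s + 3) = (s - 1)^2*(s + 3)*(s - 3)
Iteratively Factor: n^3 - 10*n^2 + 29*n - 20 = (n - 1)*(n^2 - 9*n + 20) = (n - 5)*(n - 1)*(n - 4)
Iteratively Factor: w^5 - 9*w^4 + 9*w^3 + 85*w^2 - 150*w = (w)*(w^4 - 9*w^3 + 9*w^2 + 85*w - 150) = w*(w - 5)*(w^3 - 4*w^2 - 11*w + 30) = w*(w - 5)^2*(w^2 + w - 6) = w*(w - 5)^2*(w + 3)*(w - 2)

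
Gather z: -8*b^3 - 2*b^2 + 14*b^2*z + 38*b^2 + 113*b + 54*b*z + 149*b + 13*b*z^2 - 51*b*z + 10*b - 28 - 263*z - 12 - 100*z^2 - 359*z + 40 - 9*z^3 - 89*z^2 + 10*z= -8*b^3 + 36*b^2 + 272*b - 9*z^3 + z^2*(13*b - 189) + z*(14*b^2 + 3*b - 612)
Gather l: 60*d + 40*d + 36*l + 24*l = 100*d + 60*l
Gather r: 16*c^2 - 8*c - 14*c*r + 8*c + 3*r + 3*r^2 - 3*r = 16*c^2 - 14*c*r + 3*r^2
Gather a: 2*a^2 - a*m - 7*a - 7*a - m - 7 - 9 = 2*a^2 + a*(-m - 14) - m - 16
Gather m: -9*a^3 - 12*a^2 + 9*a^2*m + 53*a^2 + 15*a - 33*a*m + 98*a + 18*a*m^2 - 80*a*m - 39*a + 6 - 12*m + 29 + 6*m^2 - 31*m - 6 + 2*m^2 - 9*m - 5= -9*a^3 + 41*a^2 + 74*a + m^2*(18*a + 8) + m*(9*a^2 - 113*a - 52) + 24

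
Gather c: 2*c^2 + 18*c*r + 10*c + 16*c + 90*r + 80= 2*c^2 + c*(18*r + 26) + 90*r + 80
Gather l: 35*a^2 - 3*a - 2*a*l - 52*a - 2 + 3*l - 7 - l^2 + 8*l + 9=35*a^2 - 55*a - l^2 + l*(11 - 2*a)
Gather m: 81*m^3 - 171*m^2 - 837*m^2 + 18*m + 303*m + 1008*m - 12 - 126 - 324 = 81*m^3 - 1008*m^2 + 1329*m - 462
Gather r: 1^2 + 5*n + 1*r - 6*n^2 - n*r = -6*n^2 + 5*n + r*(1 - n) + 1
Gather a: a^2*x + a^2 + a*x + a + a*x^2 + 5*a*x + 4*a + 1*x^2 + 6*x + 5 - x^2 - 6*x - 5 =a^2*(x + 1) + a*(x^2 + 6*x + 5)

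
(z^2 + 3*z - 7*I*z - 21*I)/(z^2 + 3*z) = (z - 7*I)/z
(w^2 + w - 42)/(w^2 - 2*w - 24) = (w + 7)/(w + 4)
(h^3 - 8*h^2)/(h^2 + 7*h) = h*(h - 8)/(h + 7)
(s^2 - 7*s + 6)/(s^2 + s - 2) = (s - 6)/(s + 2)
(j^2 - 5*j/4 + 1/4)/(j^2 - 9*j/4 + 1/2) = (j - 1)/(j - 2)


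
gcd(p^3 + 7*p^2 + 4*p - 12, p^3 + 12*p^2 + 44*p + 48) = p^2 + 8*p + 12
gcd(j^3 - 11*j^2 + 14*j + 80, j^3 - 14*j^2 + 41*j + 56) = j - 8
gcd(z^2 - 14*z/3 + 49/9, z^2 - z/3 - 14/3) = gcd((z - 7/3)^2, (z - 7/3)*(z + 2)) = z - 7/3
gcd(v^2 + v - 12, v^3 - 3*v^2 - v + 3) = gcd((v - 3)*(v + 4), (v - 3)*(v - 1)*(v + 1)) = v - 3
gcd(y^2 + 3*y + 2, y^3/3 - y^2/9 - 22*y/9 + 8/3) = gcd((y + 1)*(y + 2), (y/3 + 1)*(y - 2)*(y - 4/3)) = 1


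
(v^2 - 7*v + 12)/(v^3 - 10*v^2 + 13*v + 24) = (v - 4)/(v^2 - 7*v - 8)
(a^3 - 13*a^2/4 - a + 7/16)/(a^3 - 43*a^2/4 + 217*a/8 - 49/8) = (a + 1/2)/(a - 7)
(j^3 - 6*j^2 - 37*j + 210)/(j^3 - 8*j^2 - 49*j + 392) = (j^2 + j - 30)/(j^2 - j - 56)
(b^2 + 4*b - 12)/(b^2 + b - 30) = (b - 2)/(b - 5)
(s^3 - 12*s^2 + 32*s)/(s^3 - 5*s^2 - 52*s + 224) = s/(s + 7)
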